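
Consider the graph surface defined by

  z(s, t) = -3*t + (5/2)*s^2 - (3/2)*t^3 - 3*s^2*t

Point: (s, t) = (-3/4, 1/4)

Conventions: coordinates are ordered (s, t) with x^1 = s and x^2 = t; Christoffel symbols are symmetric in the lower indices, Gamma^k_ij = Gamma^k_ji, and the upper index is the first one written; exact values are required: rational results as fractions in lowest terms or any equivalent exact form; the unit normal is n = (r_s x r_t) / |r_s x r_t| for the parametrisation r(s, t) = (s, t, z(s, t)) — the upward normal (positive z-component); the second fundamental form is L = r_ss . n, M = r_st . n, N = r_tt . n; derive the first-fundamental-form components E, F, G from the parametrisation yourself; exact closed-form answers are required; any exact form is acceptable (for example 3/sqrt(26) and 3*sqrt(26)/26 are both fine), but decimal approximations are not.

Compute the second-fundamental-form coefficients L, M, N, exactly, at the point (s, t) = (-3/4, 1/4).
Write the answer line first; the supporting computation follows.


Answer: L = 112*sqrt(33361)/33361, M = 144*sqrt(33361)/33361, N = -72*sqrt(33361)/33361

z_s = -21/8, z_t = -159/32, z_ss = 7/2, z_st = 9/2, z_tt = -9/4
E = 505/64, F = 3339/256, G = 26305/1024; answer radicand W^2 = 33361/1024
unnormalised second-form numerators: l = 7/2, m = 9/2, n = -9/4; L = l/sqrt(33361/1024), and similarly M = m/sqrt(W^2), N = n/sqrt(W^2)


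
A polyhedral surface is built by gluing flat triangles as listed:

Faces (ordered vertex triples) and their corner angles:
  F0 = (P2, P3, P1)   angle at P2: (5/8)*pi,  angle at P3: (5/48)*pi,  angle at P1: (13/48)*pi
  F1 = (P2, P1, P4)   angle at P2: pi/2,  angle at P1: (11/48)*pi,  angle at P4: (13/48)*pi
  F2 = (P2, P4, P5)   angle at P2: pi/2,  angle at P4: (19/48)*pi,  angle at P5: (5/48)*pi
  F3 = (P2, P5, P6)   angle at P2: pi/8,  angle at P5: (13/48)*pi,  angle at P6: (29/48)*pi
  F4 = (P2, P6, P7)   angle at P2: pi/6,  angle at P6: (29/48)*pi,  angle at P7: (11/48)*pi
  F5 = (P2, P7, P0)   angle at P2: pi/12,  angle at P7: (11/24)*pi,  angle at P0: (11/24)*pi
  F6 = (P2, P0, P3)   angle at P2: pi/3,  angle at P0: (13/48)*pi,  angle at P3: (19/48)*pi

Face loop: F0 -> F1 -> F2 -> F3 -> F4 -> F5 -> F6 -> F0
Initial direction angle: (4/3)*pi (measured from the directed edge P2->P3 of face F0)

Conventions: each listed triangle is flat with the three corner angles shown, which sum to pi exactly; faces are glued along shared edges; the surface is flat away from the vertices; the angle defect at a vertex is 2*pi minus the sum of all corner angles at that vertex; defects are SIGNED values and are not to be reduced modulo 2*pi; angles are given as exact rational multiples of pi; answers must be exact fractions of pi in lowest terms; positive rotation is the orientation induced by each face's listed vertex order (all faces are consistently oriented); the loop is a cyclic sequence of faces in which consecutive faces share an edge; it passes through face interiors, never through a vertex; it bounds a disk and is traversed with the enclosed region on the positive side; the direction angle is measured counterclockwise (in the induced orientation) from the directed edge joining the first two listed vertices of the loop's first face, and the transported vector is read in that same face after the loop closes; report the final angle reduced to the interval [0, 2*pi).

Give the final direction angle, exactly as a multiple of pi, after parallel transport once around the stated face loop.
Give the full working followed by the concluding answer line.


enclosed vertex P2: corner angles sum to (7/3)*pi, defect = 2*pi - (7/3)*pi = -pi/3
summing the enclosed defects onto the initial angle, mod 2*pi in the induced orientation:
final angle = (4/3)*pi - pi/3 = pi (mod 2*pi)

Answer: final direction angle = pi


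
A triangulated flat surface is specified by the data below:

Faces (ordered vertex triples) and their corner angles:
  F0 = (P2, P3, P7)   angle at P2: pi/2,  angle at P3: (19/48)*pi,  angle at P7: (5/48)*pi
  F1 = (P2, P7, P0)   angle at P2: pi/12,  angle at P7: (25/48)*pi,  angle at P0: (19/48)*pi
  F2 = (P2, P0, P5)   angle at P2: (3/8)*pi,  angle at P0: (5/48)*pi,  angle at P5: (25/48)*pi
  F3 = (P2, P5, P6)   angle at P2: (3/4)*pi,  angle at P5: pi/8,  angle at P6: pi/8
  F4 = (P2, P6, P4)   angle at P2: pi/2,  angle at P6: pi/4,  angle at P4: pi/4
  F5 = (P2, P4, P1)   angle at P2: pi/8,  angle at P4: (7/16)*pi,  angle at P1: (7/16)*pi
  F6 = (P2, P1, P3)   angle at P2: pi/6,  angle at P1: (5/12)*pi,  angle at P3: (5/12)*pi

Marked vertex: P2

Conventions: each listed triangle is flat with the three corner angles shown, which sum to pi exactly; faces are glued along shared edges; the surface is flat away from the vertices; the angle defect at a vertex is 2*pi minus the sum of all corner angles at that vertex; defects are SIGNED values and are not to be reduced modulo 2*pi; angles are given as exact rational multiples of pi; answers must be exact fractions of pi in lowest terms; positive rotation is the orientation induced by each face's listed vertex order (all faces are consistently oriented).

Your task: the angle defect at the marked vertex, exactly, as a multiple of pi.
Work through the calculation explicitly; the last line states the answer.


Sum of corner angles at P2: (5/2)*pi
defect = 2*pi - (5/2)*pi

Answer: defect(P2) = -pi/2


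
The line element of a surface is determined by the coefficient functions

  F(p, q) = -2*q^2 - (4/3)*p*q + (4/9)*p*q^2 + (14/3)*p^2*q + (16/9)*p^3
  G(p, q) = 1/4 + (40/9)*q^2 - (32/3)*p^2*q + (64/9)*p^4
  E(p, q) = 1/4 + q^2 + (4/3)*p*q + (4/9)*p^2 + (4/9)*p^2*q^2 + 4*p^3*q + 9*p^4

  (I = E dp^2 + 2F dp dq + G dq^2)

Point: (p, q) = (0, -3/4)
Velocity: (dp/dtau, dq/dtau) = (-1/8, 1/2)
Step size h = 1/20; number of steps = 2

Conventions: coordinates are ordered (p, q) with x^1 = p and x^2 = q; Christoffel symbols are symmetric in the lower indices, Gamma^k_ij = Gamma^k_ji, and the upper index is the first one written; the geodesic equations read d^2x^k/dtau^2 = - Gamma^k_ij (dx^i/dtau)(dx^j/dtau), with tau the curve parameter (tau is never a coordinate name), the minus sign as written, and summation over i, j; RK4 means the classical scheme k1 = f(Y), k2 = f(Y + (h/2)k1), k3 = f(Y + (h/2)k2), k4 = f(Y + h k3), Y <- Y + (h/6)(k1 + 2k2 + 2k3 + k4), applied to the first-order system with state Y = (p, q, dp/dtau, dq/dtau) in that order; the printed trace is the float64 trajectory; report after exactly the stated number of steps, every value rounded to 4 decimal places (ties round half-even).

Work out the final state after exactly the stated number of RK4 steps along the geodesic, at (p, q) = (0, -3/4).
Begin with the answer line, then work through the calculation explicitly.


Answer: p = -0.0201, q = -0.7018, dp/dtau = -0.2822, dq/dtau = 0.4605

f(Y) = (dp/dtau, dq/dtau, -Gamma^p_ij Y'^i Y'^j, -Gamma^q_ij Y'^i Y'^j) with the Gammas evaluated at the stage position; h = 0.050000; intermediate values shown to 6 dp
step 0: p = 0.0000, q = -0.7500, dp/dtau = -0.1250, dq/dtau = 0.5000
step 1:
  k1: at (p, q) = (0.000000, -0.750000), (dp/dtau, dq/dtau) = (-0.125000, 0.500000); Gamma_ppp = 0.903226, Gamma_ppq = -2.129032, Gamma_pqq = 4.645161, Gamma_qpp = 1.096774, Gamma_qpq = -0.870968, Gamma_qqq = 0.688172; k1 = (-0.125000, 0.500000, -1.441532, -0.298051)
  k2: at (p, q) = (-0.003125, -0.737500), (dp/dtau, dq/dtau) = (-0.161038, 0.492549); Gamma_ppp = 0.910957, Gamma_ppq = -2.140580, Gamma_pqq = 4.681111, Gamma_qpp = 1.117435, Gamma_qpq = -0.885269, Gamma_qqq = 0.686959; k2 = (-0.161038, 0.492549, -1.498860, -0.336076)
  k3: at (p, q) = (-0.004026, -0.737686), (dp/dtau, dq/dtau) = (-0.162471, 0.491598); Gamma_ppp = 0.919854, Gamma_ppq = -2.151128, Gamma_pqq = 4.703559, Gamma_qpp = 1.123893, Gamma_qpq = -0.893173, Gamma_qqq = 0.698447; k3 = (-0.162471, 0.491598, -1.504608, -0.341137)
  k4: at (p, q) = (-0.008124, -0.725420), (dp/dtau, dq/dtau) = (-0.200230, 0.482943); Gamma_ppp = 0.936297, Gamma_ppq = -2.173075, Gamma_pqq = 4.761345, Gamma_qpp = 1.151684, Gamma_qpq = -0.915932, Gamma_qqq = 0.708388; k4 = (-0.200230, 0.482943, -1.568319, -0.388535)
  Y <- Y + (h/6)(k1 + 2k2 + 2k3 + k4): p = -0.0081, q = -0.7254, dp/dtau = -0.2001, dq/dtau = 0.4830
step 2:
  k1: at (p, q) = (-0.008102, -0.725406), (dp/dtau, dq/dtau) = (-0.200140, 0.482992); Gamma_ppp = 0.936068, Gamma_ppq = -2.172803, Gamma_pqq = 4.760779, Gamma_qpp = 1.151528, Gamma_qpq = -0.915732, Gamma_qqq = 0.708082; k1 = (-0.200140, 0.482992, -1.568166, -0.388348)
  k2: at (p, q) = (-0.013106, -0.713332), (dp/dtau, dq/dtau) = (-0.239344, 0.473283); Gamma_ppp = 0.960391, Gamma_ppq = -2.204358, Gamma_pqq = 4.838483, Gamma_qpp = 1.186036, Gamma_qpq = -0.946492, Gamma_qqq = 0.728345; k2 = (-0.239344, 0.473283, -1.638229, -0.445522)
  k3: at (p, q) = (-0.014086, -0.713574), (dp/dtau, dq/dtau) = (-0.241096, 0.471854); Gamma_ppp = 0.970080, Gamma_ppq = -2.216050, Gamma_pqq = 4.862998, Gamma_qpp = 1.193161, Gamma_qpq = -0.955338, Gamma_qqq = 0.741190; k3 = (-0.241096, 0.471854, -1.643318, -0.451740)
  k4: at (p, q) = (-0.020157, -0.701814), (dp/dtau, dq/dtau) = (-0.282306, 0.460405); Gamma_ppp = 1.003863, Gamma_ppq = -2.259613, Gamma_pqq = 4.964915, Gamma_qpp = 1.235753, Gamma_qpq = -0.996082, Gamma_qqq = 0.774637; k4 = (-0.282306, 0.460405, -1.719815, -0.521618)
  Y <- Y + (h/6)(k1 + 2k2 + 2k3 + k4): p = -0.0201, q = -0.7018, dp/dtau = -0.2822, dq/dtau = 0.4605


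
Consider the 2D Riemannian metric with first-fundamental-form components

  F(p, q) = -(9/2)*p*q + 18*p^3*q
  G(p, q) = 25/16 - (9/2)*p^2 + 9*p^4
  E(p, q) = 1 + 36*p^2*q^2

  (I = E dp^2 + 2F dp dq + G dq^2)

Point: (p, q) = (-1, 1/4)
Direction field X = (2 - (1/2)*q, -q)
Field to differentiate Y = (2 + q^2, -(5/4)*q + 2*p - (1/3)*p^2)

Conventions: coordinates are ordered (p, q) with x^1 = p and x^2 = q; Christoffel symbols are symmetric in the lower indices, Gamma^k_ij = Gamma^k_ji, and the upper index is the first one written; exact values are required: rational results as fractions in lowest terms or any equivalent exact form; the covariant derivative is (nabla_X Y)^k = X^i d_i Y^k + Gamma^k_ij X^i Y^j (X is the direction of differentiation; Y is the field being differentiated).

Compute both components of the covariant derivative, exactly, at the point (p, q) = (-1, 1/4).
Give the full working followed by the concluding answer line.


E = 13/4, F = -27/8, G = 97/16 at the point
E_p = -9/2, E_q = 18, F_p = 99/8, F_q = -27/2, G_p = -27, G_q = 0
EG - F^2 = 133/16;  g^inv = (16/133) * [[97/16, 27/8], [27/8, 13/4]]
first-kind symbols [ij,l] = (1/2)(d_i g_jl + d_j g_il - d_l g_ij): [pp,p] = E_p/2 = -9/4, [pp,q] = F_p - E_q/2 = 27/8, [pq,p] = E_q/2 = 9, [pq,q] = G_p/2 = -27/2, [qq,p] = F_q - G_p/2 = 0, [qq,q] = G_q/2 = 0
Gamma^p_ij = (G*[ij,p] - F*[ij,q])/(EG - F^2), Gamma^q_ij = (E*[ij,q] - F*[ij,p])/(EG - F^2)
Gamma_ppp = -36/133, Gamma_ppq = 144/133, Gamma_pqq = 0, Gamma_qpp = 54/133, Gamma_qpq = -216/133, Gamma_qqq = 0
X = (15/8, -1/4), Y = (33/16, -127/48) at the point

Answer: (nabla_X Y)^p = -30223/4256, (nabla_X Y)^q = 134293/8512


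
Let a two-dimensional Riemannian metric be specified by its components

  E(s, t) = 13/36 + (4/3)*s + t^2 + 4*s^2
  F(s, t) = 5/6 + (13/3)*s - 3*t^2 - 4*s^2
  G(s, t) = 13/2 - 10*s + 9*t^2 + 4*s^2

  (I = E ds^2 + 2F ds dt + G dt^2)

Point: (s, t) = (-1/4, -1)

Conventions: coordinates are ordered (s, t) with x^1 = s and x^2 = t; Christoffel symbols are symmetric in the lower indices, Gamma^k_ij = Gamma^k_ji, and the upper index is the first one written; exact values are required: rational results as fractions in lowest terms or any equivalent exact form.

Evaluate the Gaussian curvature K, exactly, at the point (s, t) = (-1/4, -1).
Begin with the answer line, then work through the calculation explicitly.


Answer: K = -571608/635209

E = 23/18, F = -7/2, G = 73/4, EG - F^2 = 797/72 at the point
E_s = -2/3, E_t = -2, F_s = 19/3, F_t = 6, G_s = -12, G_t = -18
E_tt = 2, F_st = 0, G_ss = 8
By Brioschi, K is (det M1 - det M2) divided by (EG - F^2) squared.
M1 = [[-E_tt/2 + F_st - G_ss/2, E_s/2, F_s - E_t/2], [F_t - G_s/2, E, F], [G_t/2, F, G]] = [[-5, -1/3, 22/3], [12, 23/18, -7/2], [-9, -7/2, 73/4]]; det M1 = -15589/72
M2 = [[0, E_t/2, G_s/2], [E_t/2, E, F], [G_s/2, F, G]] = [[0, -1, -6], [-1, 23/18, -7/2], [-6, -7/2, 73/4]]; det M2 = -425/4
det M1 - det M2 = -7939/72; K = -7939/72 / (797/72)^2 = -571608/635209


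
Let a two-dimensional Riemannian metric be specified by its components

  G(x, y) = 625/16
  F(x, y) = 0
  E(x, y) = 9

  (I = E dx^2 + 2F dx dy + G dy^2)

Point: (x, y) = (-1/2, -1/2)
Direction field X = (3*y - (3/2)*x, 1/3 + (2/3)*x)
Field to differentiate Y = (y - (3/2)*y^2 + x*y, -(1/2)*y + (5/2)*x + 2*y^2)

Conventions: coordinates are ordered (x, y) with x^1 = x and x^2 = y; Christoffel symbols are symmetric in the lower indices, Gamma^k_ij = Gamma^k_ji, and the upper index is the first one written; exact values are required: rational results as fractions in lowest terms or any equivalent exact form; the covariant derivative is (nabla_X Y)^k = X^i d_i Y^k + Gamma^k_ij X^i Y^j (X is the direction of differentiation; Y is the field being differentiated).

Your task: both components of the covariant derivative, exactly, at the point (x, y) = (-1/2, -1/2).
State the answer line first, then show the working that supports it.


Answer: (nabla_X Y)^x = 3/8, (nabla_X Y)^y = -15/8

E = 9, F = 0, G = 625/16 at the point
E_x = 0, E_y = 0, F_x = 0, F_y = 0, G_x = 0, G_y = 0
EG - F^2 = 5625/16;  g^inv = (16/5625) * [[625/16, 0], [0, 9]]
first-kind symbols [ij,l] = (1/2)(d_i g_jl + d_j g_il - d_l g_ij): [xx,x] = E_x/2 = 0, [xx,y] = F_x - E_y/2 = 0, [xy,x] = E_y/2 = 0, [xy,y] = G_x/2 = 0, [yy,x] = F_y - G_x/2 = 0, [yy,y] = G_y/2 = 0
Gamma^x_ij = (G*[ij,x] - F*[ij,y])/(EG - F^2), Gamma^y_ij = (E*[ij,y] - F*[ij,x])/(EG - F^2)
Gamma_xxx = 0, Gamma_xxy = 0, Gamma_xyy = 0, Gamma_yxx = 0, Gamma_yxy = 0, Gamma_yyy = 0
X = (-3/4, 0), Y = (-5/8, -1/2) at the point


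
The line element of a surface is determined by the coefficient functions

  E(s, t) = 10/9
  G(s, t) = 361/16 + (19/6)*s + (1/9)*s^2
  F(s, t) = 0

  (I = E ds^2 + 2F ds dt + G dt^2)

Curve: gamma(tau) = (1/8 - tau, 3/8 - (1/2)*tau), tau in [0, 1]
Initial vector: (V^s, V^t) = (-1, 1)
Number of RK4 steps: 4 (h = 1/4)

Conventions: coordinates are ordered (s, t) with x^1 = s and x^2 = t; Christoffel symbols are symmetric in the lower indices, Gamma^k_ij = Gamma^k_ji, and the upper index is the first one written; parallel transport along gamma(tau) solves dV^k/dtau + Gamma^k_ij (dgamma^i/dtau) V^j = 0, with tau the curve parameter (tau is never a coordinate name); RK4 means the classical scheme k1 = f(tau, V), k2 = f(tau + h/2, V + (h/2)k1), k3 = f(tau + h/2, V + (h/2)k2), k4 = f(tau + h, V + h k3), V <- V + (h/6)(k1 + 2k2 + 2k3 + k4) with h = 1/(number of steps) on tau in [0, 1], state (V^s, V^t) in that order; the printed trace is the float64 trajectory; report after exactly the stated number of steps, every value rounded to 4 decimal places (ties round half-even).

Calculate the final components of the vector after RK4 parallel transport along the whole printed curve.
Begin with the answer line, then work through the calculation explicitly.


Answer: V^s = -1.7033, V^t = 1.0241

gamma'(tau) = (-1, -1/2); f(tau, V)^k = -Gamma^k_ij(gamma(tau)) gamma'^i(tau) V^j; h = 1/4; intermediate values shown to 6 dp
curve data and Christoffel symbols at the stage parameters:
  tau = 0.000000: gamma = (0.125000, 0.375000), gamma' = (-1.000000, -0.500000); Gamma_sss = 0.000000, Gamma_sst = 0.000000, Gamma_stt = -1.437500, Gamma_tss = 0.000000, Gamma_tst = 0.069565, Gamma_ttt = 0.000000
  tau = 0.125000: gamma = (0.000000, 0.312500), gamma' = (-1.000000, -0.500000); Gamma_sss = 0.000000, Gamma_sst = 0.000000, Gamma_stt = -1.425000, Gamma_tss = 0.000000, Gamma_tst = 0.070175, Gamma_ttt = 0.000000
  tau = 0.250000: gamma = (-0.125000, 0.250000), gamma' = (-1.000000, -0.500000); Gamma_sss = 0.000000, Gamma_sst = 0.000000, Gamma_stt = -1.412500, Gamma_tss = 0.000000, Gamma_tst = 0.070796, Gamma_ttt = 0.000000
  tau = 0.375000: gamma = (-0.250000, 0.187500), gamma' = (-1.000000, -0.500000); Gamma_sss = 0.000000, Gamma_sst = 0.000000, Gamma_stt = -1.400000, Gamma_tss = 0.000000, Gamma_tst = 0.071429, Gamma_ttt = 0.000000
  tau = 0.500000: gamma = (-0.375000, 0.125000), gamma' = (-1.000000, -0.500000); Gamma_sss = 0.000000, Gamma_sst = 0.000000, Gamma_stt = -1.387500, Gamma_tss = 0.000000, Gamma_tst = 0.072072, Gamma_ttt = 0.000000
  tau = 0.625000: gamma = (-0.500000, 0.062500), gamma' = (-1.000000, -0.500000); Gamma_sss = 0.000000, Gamma_sst = 0.000000, Gamma_stt = -1.375000, Gamma_tss = 0.000000, Gamma_tst = 0.072727, Gamma_ttt = 0.000000
  tau = 0.750000: gamma = (-0.625000, 0.000000), gamma' = (-1.000000, -0.500000); Gamma_sss = 0.000000, Gamma_sst = 0.000000, Gamma_stt = -1.362500, Gamma_tss = 0.000000, Gamma_tst = 0.073394, Gamma_ttt = 0.000000
  tau = 0.875000: gamma = (-0.750000, -0.062500), gamma' = (-1.000000, -0.500000); Gamma_sss = 0.000000, Gamma_sst = 0.000000, Gamma_stt = -1.350000, Gamma_tss = 0.000000, Gamma_tst = 0.074074, Gamma_ttt = 0.000000
  tau = 1.000000: gamma = (-0.875000, -0.125000), gamma' = (-1.000000, -0.500000); Gamma_sss = 0.000000, Gamma_sst = 0.000000, Gamma_stt = -1.337500, Gamma_tss = 0.000000, Gamma_tst = 0.074766, Gamma_ttt = 0.000000
step 0: V^s = -1.0000, V^t = 1.0000
step 1: k1 = (-0.718750, 0.034783), k2 = (-0.715598, 0.032240), k3 = (-0.715371, 0.032232), k4 = (-0.711941, 0.029638); V <- V + (h/6)(k1 + 2k2 + 2k3 + k4): V^s = -1.1789, V^t = 1.0081
step 2: k1 = (-0.711940, 0.029637), k2 = (-0.708233, 0.026988), k3 = (-0.708001, 0.026981), k4 = (-0.704019, 0.024279); V <- V + (h/6)(k1 + 2k2 + 2k3 + k4): V^s = -1.3559, V^t = 1.0148
step 3: k1 = (-0.704018, 0.024278), k2 = (-0.699762, 0.021520), k3 = (-0.699525, 0.021514), k4 = (-0.694997, 0.018701); V <- V + (h/6)(k1 + 2k2 + 2k3 + k4): V^s = -1.5308, V^t = 1.0202
step 4: k1 = (-0.694996, 0.018700), k2 = (-0.690198, 0.015829), k3 = (-0.689956, 0.015824), k4 = (-0.684890, 0.012897); V <- V + (h/6)(k1 + 2k2 + 2k3 + k4): V^s = -1.7033, V^t = 1.0241


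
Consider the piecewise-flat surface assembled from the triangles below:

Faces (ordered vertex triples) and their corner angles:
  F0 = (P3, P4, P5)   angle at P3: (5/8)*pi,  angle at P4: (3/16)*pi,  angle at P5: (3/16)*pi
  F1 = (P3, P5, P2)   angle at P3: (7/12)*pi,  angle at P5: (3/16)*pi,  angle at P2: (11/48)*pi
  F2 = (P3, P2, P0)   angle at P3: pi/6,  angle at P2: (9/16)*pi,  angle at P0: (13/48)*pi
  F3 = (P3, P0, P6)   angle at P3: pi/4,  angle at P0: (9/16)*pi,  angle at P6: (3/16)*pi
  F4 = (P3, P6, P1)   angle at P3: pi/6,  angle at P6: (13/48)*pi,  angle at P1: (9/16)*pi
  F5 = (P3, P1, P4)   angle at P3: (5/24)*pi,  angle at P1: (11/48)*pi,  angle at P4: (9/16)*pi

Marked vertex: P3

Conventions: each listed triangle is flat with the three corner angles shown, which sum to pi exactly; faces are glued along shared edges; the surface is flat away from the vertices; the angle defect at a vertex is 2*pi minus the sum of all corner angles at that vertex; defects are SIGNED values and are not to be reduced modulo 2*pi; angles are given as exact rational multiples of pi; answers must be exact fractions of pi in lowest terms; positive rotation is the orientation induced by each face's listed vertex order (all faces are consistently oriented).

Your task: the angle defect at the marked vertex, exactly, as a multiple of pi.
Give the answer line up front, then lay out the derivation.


Answer: defect(P3) = 0

Sum of corner angles at P3: 2*pi
defect = 2*pi - 2*pi


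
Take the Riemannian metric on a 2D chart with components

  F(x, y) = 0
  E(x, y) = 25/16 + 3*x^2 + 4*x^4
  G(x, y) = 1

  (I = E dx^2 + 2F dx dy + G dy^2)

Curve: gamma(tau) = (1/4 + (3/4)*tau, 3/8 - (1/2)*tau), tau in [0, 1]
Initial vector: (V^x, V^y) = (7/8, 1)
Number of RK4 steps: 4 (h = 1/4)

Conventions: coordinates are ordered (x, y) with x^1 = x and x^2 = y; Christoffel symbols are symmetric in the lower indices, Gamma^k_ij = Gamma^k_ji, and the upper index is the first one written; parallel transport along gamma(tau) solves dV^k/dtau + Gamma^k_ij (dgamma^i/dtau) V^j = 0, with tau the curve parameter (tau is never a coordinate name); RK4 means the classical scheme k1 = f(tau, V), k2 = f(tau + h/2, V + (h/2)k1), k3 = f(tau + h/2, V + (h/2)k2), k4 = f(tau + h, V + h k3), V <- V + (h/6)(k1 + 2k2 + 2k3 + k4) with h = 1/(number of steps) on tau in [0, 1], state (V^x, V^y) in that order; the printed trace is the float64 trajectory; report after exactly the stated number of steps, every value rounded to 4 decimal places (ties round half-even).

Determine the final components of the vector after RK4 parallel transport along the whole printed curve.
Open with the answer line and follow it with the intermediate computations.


Answer: V^x = 0.3973, V^y = 1.0000

gamma'(tau) = (3/4, -1/2); f(tau, V)^k = -Gamma^k_ij(gamma(tau)) gamma'^i(tau) V^j; h = 1/4; intermediate values shown to 6 dp
curve data and Christoffel symbols at the stage parameters:
  tau = 0.000000: gamma = (0.250000, 0.375000), gamma' = (0.750000, -0.500000); Gamma_xxx = 0.495575, Gamma_xxy = 0.000000, Gamma_xyy = 0.000000, Gamma_yxx = 0.000000, Gamma_yxy = 0.000000, Gamma_yyy = 0.000000
  tau = 0.125000: gamma = (0.343750, 0.312500), gamma' = (0.750000, -0.500000); Gamma_xxx = 0.687435, Gamma_xxy = 0.000000, Gamma_xyy = 0.000000, Gamma_yxx = 0.000000, Gamma_yxy = 0.000000, Gamma_yyy = 0.000000
  tau = 0.250000: gamma = (0.437500, 0.250000), gamma' = (0.750000, -0.500000); Gamma_xxx = 0.868240, Gamma_xxy = 0.000000, Gamma_xyy = 0.000000, Gamma_yxx = 0.000000, Gamma_yxy = 0.000000, Gamma_yyy = 0.000000
  tau = 0.375000: gamma = (0.531250, 0.187500), gamma' = (0.750000, -0.500000); Gamma_xxx = 1.023985, Gamma_xxy = 0.000000, Gamma_xyy = 0.000000, Gamma_yxx = 0.000000, Gamma_yxy = 0.000000, Gamma_yyy = 0.000000
  tau = 0.500000: gamma = (0.625000, 0.125000), gamma' = (0.750000, -0.500000); Gamma_xxx = 1.144526, Gamma_xxy = 0.000000, Gamma_xyy = 0.000000, Gamma_yxx = 0.000000, Gamma_yxy = 0.000000, Gamma_yyy = 0.000000
  tau = 0.625000: gamma = (0.718750, 0.062500), gamma' = (0.750000, -0.500000); Gamma_xxx = 1.226540, Gamma_xxy = 0.000000, Gamma_xyy = 0.000000, Gamma_yxx = 0.000000, Gamma_yxy = 0.000000, Gamma_yyy = 0.000000
  tau = 0.750000: gamma = (0.812500, 0.000000), gamma' = (0.750000, -0.500000); Gamma_xxx = 1.272847, Gamma_xxy = 0.000000, Gamma_xyy = 0.000000, Gamma_yxx = 0.000000, Gamma_yxy = 0.000000, Gamma_yyy = 0.000000
  tau = 0.875000: gamma = (0.906250, -0.062500), gamma' = (0.750000, -0.500000); Gamma_xxx = 1.289789, Gamma_xxy = 0.000000, Gamma_xyy = 0.000000, Gamma_yxx = 0.000000, Gamma_yxy = 0.000000, Gamma_yyy = 0.000000
  tau = 1.000000: gamma = (1.000000, -0.125000), gamma' = (0.750000, -0.500000); Gamma_xxx = 1.284672, Gamma_xxy = 0.000000, Gamma_xyy = 0.000000, Gamma_yxx = 0.000000, Gamma_yxy = 0.000000, Gamma_yyy = 0.000000
step 0: V^x = 0.8750, V^y = 1.0000
step 1: k1 = (-0.325221, 0.000000), k2 = (-0.430170, 0.000000), k3 = (-0.423406, 0.000000), k4 = (-0.500854, 0.000000); V <- V + (h/6)(k1 + 2k2 + 2k3 + k4): V^x = 0.7694, V^y = 1.0000
step 2: k1 = (-0.501050, 0.000000), k2 = (-0.542828, 0.000000), k3 = (-0.538817, 0.000000), k4 = (-0.544861, 0.000000); V <- V + (h/6)(k1 + 2k2 + 2k3 + k4): V^x = 0.6357, V^y = 1.0000
step 3: k1 = (-0.545709, 0.000000), k2 = (-0.522063, 0.000000), k3 = (-0.524782, 0.000000), k4 = (-0.481648, 0.000000); V <- V + (h/6)(k1 + 2k2 + 2k3 + k4): V^x = 0.5057, V^y = 1.0000
step 4: k1 = (-0.482748, 0.000000), k2 = (-0.430801, 0.000000), k3 = (-0.437082, 0.000000), k4 = (-0.381950, 0.000000); V <- V + (h/6)(k1 + 2k2 + 2k3 + k4): V^x = 0.3973, V^y = 1.0000


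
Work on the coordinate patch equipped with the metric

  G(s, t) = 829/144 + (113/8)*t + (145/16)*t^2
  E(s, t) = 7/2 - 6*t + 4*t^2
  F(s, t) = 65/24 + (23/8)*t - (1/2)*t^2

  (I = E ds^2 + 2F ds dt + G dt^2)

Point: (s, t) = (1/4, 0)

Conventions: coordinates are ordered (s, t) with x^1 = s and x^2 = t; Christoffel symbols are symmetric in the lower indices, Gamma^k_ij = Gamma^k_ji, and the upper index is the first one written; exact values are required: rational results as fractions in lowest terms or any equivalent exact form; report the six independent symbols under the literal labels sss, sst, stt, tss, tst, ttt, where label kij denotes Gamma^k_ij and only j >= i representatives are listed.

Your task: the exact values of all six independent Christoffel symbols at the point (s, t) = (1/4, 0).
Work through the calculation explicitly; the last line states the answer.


E = 7/2, F = 65/24, G = 829/144 at the point
E_s = 0, E_t = -6, F_s = 0, F_t = 23/8, G_s = 0, G_t = 113/8
EG - F^2 = 7381/576;  g^inv = (576/7381) * [[829/144, -65/24], [-65/24, 7/2]]
first-kind symbols [ij,l] = (1/2)(d_i g_jl + d_j g_il - d_l g_ij): [ss,s] = E_s/2 = 0, [ss,t] = F_s - E_t/2 = 3, [st,s] = E_t/2 = -3, [st,t] = G_s/2 = 0, [tt,s] = F_t - G_s/2 = 23/8, [tt,t] = G_t/2 = 113/16
Gamma^s_ij = (G*[ij,s] - F*[ij,t])/(EG - F^2), Gamma^t_ij = (E*[ij,t] - F*[ij,s])/(EG - F^2)

Answer: Gamma_sss = -4680/7381, Gamma_sst = -9948/7381, Gamma_stt = -1484/7381, Gamma_tss = 6048/7381, Gamma_tst = 4680/7381, Gamma_ttt = 9753/7381


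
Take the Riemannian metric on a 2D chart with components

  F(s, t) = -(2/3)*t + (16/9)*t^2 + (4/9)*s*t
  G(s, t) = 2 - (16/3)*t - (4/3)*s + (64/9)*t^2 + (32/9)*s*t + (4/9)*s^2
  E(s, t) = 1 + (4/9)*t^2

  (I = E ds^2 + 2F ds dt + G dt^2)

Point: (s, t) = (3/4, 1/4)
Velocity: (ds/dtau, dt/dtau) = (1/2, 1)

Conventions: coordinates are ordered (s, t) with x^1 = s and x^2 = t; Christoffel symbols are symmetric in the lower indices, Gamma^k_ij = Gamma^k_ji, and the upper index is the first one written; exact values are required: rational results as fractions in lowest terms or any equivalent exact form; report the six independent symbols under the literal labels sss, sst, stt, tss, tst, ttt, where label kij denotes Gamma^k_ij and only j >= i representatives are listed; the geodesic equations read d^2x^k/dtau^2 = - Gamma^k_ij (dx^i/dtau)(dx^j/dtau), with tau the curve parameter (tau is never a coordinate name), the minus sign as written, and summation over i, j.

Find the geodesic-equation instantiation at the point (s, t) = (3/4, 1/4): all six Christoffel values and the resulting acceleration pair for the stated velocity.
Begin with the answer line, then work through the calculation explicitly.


Answer: Gamma_sss = 0, Gamma_sst = 2/19, Gamma_stt = 8/19, Gamma_tss = 0, Gamma_tst = 2/19, Gamma_ttt = 8/19; accelerations (d^2s/dtau^2, d^2t/dtau^2) = (-10/19, -10/19)

E = 37/36, F = 1/36, G = 37/36 at the point
E_s = 0, E_t = 2/9, F_s = 1/9, F_t = 5/9, G_s = 2/9, G_t = 8/9
EG - F^2 = 19/18;  g^inv = (18/19) * [[37/36, -1/36], [-1/36, 37/36]]
first-kind symbols [ij,l] = (1/2)(d_i g_jl + d_j g_il - d_l g_ij): [ss,s] = E_s/2 = 0, [ss,t] = F_s - E_t/2 = 0, [st,s] = E_t/2 = 1/9, [st,t] = G_s/2 = 1/9, [tt,s] = F_t - G_s/2 = 4/9, [tt,t] = G_t/2 = 4/9
Gamma^s_ij = (G*[ij,s] - F*[ij,t])/(EG - F^2), Gamma^t_ij = (E*[ij,t] - F*[ij,s])/(EG - F^2)
Gamma_sss = 0, Gamma_sst = 2/19, Gamma_stt = 8/19, Gamma_tss = 0, Gamma_tst = 2/19, Gamma_ttt = 8/19
d^2s/dtau^2 = -(Gamma_sss*(1/2)^2 + 2*Gamma_sst*(1/2)*(1) + Gamma_stt*(1)^2) = -10/19
d^2t/dtau^2 = -(Gamma_tss*(1/2)^2 + 2*Gamma_tst*(1/2)*(1) + Gamma_ttt*(1)^2) = -10/19


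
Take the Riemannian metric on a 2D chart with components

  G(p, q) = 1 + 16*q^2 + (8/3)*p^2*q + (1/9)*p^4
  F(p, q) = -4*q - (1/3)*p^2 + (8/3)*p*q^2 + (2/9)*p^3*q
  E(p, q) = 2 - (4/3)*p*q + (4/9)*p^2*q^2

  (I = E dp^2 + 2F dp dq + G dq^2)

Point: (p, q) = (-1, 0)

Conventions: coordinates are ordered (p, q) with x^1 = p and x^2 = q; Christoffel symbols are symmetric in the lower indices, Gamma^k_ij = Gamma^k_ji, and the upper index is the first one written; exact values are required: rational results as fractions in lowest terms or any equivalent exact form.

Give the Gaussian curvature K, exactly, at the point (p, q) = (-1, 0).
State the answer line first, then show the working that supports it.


Answer: K = -36/361

E = 2, F = -1/3, G = 10/9, EG - F^2 = 19/9 at the point
E_p = 0, E_q = 4/3, F_p = 2/3, F_q = -38/9, G_p = -4/9, G_q = 8/3
E_qq = 8/9, F_pq = 2/3, G_pp = 4/3
Brioschi: K = (det M1 - det M2) / (EG - F^2)^2 with the standard first/second-derivative matrices M1, M2.
M1 = [[-E_qq/2 + F_pq - G_pp/2, E_p/2, F_p - E_q/2], [F_q - G_p/2, E, F], [G_q/2, F, G]] = [[-4/9, 0, 0], [-4, 2, -1/3], [4/3, -1/3, 10/9]]; det M1 = -76/81
M2 = [[0, E_q/2, G_p/2], [E_q/2, E, F], [G_p/2, F, G]] = [[0, 2/3, -2/9], [2/3, 2, -1/3], [-2/9, -1/3, 10/9]]; det M2 = -40/81
det M1 - det M2 = -4/9; K = -4/9 / (19/9)^2 = -36/361


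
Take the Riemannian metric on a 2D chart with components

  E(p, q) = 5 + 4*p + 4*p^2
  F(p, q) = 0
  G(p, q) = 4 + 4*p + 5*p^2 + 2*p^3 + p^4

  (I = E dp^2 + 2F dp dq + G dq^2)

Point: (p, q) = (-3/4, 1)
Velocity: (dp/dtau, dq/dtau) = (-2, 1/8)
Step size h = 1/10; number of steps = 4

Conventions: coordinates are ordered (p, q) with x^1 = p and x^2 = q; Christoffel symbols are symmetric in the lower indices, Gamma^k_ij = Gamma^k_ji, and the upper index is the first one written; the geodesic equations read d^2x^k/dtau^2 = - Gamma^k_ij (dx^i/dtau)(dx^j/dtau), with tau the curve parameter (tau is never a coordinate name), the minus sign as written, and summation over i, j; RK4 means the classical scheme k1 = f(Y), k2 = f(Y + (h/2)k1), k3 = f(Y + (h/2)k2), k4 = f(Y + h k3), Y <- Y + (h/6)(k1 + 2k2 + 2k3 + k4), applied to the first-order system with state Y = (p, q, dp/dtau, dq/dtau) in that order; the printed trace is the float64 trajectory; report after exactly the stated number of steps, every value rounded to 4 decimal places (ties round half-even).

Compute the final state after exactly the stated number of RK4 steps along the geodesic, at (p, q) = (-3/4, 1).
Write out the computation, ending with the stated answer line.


f(Y) = (dp/dtau, dq/dtau, -Gamma^p_ij Y'^i Y'^j, -Gamma^q_ij Y'^i Y'^j) with the Gammas evaluated at the stage position; h = 0.100000; intermediate values shown to 6 dp
step 0: p = -0.7500, q = 1.0000, dp/dtau = -2.0000, dq/dtau = 0.1250
step 1:
  k1: at (p, q) = (-0.750000, 1.000000), (dp/dtau, dq/dtau) = (-2.000000, 0.125000); Gamma_ppp = -0.235294, Gamma_ppq = 0.000000, Gamma_pqq = 0.213235, Gamma_qpp = 0.000000, Gamma_qpq = -0.275862, Gamma_qqq = 0.000000; k1 = (-2.000000, 0.125000, 0.937845, -0.137931)
  k2: at (p, q) = (-0.850000, 1.006250), (dp/dtau, dq/dtau) = (-1.953108, 0.118103); Gamma_ppp = -0.311804, Gamma_ppq = 0.000000, Gamma_pqq = 0.291927, Gamma_qpp = 0.000000, Gamma_qpq = -0.373832, Gamma_qqq = 0.000000; k2 = (-1.953108, 0.118103, 1.185345, -0.172463)
  k3: at (p, q) = (-0.847655, 1.005905), (dp/dtau, dq/dtau) = (-1.940733, 0.116377); Gamma_ppp = -0.310167, Gamma_ppq = 0.000000, Gamma_pqq = 0.290140, Gamma_qpp = 0.000000, Gamma_qpq = -0.371652, Gamma_qqq = 0.000000; k3 = (-1.940733, 0.116377, 1.164298, -0.167880)
  k4: at (p, q) = (-0.944073, 1.011638), (dp/dtau, dq/dtau) = (-1.883570, 0.108212); Gamma_ppp = -0.370926, Gamma_ppq = 0.000000, Gamma_pqq = 0.361134, Gamma_qpp = 0.000000, Gamma_qpq = -0.456114, Gamma_qqq = 0.000000; k4 = (-1.883570, 0.108212, 1.311757, -0.185935)
  Y <- Y + (h/6)(k1 + 2k2 + 2k3 + k4): p = -0.9445, q = 1.0117, dp/dtau = -1.8842, dq/dtau = 0.1083
step 2:
  k1: at (p, q) = (-0.944521, 1.011703), (dp/dtau, dq/dtau) = (-1.884185, 0.108257); Gamma_ppp = -0.371177, Gamma_ppq = 0.000000, Gamma_pqq = 0.361452, Gamma_qpp = 0.000000, Gamma_qpq = -0.456481, Gamma_qqq = 0.000000; k1 = (-1.884185, 0.108257, 1.313499, -0.186223)
  k2: at (p, q) = (-1.038730, 1.017116), (dp/dtau, dq/dtau) = (-1.818510, 0.098946); Gamma_ppp = -0.417546, Gamma_ppq = 0.000000, Gamma_pqq = 0.425945, Gamma_qpp = 0.000000, Gamma_qpq = -0.528107, Gamma_qqq = 0.000000; k2 = (-1.818510, 0.098946, 1.376645, -0.190050)
  k3: at (p, q) = (-1.035446, 1.016650), (dp/dtau, dq/dtau) = (-1.815353, 0.098755); Gamma_ppp = -0.416138, Gamma_ppq = 0.000000, Gamma_pqq = 0.423775, Gamma_qpp = 0.000000, Gamma_qpq = -0.525797, Gamma_qqq = 0.000000; k3 = (-1.815353, 0.098755, 1.367254, -0.188525)
  k4: at (p, q) = (-1.126056, 1.021578), (dp/dtau, dq/dtau) = (-1.747460, 0.089405); Gamma_ppp = -0.449770, Gamma_ppq = 0.000000, Gamma_pqq = 0.481692, Gamma_qpp = 0.000000, Gamma_qpq = -0.584568, Gamma_qqq = 0.000000; k4 = (-1.747460, 0.089405, 1.369576, -0.182656)
  Y <- Y + (h/6)(k1 + 2k2 + 2k3 + k4): p = -1.1262, q = 1.0216, dp/dtau = -1.7480, dq/dtau = 0.0895
step 3:
  k1: at (p, q) = (-1.126177, 1.021587), (dp/dtau, dq/dtau) = (-1.748004, 0.089490); Gamma_ppp = -0.449808, Gamma_ppq = 0.000000, Gamma_pqq = 0.481767, Gamma_qpp = 0.000000, Gamma_qpq = -0.584639, Gamma_qqq = 0.000000; k1 = (-1.748004, 0.089490, 1.370539, -0.182910)
  k2: at (p, q) = (-1.213577, 1.026062), (dp/dtau, dq/dtau) = (-1.679477, 0.080345); Gamma_ppp = -0.472821, Gamma_ppq = 0.000000, Gamma_pqq = 0.534096, Gamma_qpp = 0.000000, Gamma_qpq = -0.631710, Gamma_qqq = 0.000000; k2 = (-1.679477, 0.080345, 1.330210, -0.170483)
  k3: at (p, q) = (-1.210151, 1.025605), (dp/dtau, dq/dtau) = (-1.681493, 0.080966); Gamma_ppp = -0.472076, Gamma_ppq = 0.000000, Gamma_pqq = 0.532104, Gamma_qpp = 0.000000, Gamma_qpq = -0.630037, Gamma_qqq = 0.000000; k3 = (-1.681493, 0.080966, 1.331269, -0.171552)
  k4: at (p, q) = (-1.294326, 1.029684), (dp/dtau, dq/dtau) = (-1.614877, 0.072335); Gamma_ppp = -0.487032, Gamma_ppq = 0.000000, Gamma_pqq = 0.579800, Gamma_qpp = 0.000000, Gamma_qpq = -0.667234, Gamma_qqq = 0.000000; k4 = (-1.614877, 0.072335, 1.267061, -0.155882)
  Y <- Y + (h/6)(k1 + 2k2 + 2k3 + k4): p = -1.2943, q = 1.0297, dp/dtau = -1.6153, dq/dtau = 0.0724
step 4:
  k1: at (p, q) = (-1.294257, 1.029661), (dp/dtau, dq/dtau) = (-1.615328, 0.072443); Gamma_ppp = -0.487022, Gamma_ppq = 0.000000, Gamma_pqq = 0.579762, Gamma_qpp = 0.000000, Gamma_qpq = -0.667206, Gamma_qqq = 0.000000; k1 = (-1.615328, 0.072443, 1.267737, -0.156151)
  k2: at (p, q) = (-1.375024, 1.033284), (dp/dtau, dq/dtau) = (-1.551941, 0.064635); Gamma_ppp = -0.495577, Gamma_ppq = 0.000000, Gamma_pqq = 0.623353, Gamma_qpp = 0.000000, Gamma_qpq = -0.695660, Gamma_qqq = 0.000000; k2 = (-1.551941, 0.064635, 1.191004, -0.139563)
  k3: at (p, q) = (-1.371854, 1.032893), (dp/dtau, dq/dtau) = (-1.555778, 0.065465); Gamma_ppp = -0.495335, Gamma_ppq = 0.000000, Gamma_pqq = 0.621678, Gamma_qpp = 0.000000, Gamma_qpq = -0.694669, Gamma_qqq = 0.000000; k3 = (-1.555778, 0.065465, 1.196267, -0.141502)
  k4: at (p, q) = (-1.449835, 1.036208), (dp/dtau, dq/dtau) = (-1.495701, 0.058293); Gamma_ppp = -0.499339, Gamma_ppq = 0.000000, Gamma_pqq = 0.662170, Gamma_qpp = 0.000000, Gamma_qpq = -0.716266, Gamma_qqq = 0.000000; k4 = (-1.495701, 0.058293, 1.114831, -0.124900)
  Y <- Y + (h/6)(k1 + 2k2 + 2k3 + k4): p = -1.4497, q = 1.0362, dp/dtau = -1.4960, dq/dtau = 0.0584

Answer: p = -1.4497, q = 1.0362, dp/dtau = -1.4960, dq/dtau = 0.0584


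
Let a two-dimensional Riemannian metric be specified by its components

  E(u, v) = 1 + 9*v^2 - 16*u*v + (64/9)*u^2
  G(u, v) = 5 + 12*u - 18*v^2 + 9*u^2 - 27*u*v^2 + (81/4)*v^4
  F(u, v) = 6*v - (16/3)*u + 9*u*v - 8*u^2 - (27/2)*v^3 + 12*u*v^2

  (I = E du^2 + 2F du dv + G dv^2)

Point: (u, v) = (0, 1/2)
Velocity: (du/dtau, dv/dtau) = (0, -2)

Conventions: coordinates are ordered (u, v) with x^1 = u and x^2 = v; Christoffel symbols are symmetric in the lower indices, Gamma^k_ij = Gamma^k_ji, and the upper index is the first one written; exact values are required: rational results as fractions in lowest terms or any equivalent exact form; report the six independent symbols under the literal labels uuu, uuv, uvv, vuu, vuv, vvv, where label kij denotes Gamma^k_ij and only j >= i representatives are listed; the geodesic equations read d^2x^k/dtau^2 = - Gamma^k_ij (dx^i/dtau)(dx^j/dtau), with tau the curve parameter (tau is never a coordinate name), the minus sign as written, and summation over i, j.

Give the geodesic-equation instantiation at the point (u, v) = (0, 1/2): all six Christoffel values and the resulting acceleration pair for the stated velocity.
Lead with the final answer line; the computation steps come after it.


Answer: Gamma_uuu = -256/257, Gamma_uuv = 288/257, Gamma_uvv = -432/257, Gamma_vuu = -448/771, Gamma_vuv = 168/257, Gamma_vvv = -252/257; accelerations (d^2u/dtau^2, d^2v/dtau^2) = (1728/257, 1008/257)

E = 13/4, F = 21/16, G = 113/64 at the point
E_u = -8, E_v = 9, F_u = 13/6, F_v = -33/8, G_u = 21/4, G_v = -63/8
EG - F^2 = 257/64;  g^inv = (64/257) * [[113/64, -21/16], [-21/16, 13/4]]
first-kind symbols [ij,l] = (1/2)(d_i g_jl + d_j g_il - d_l g_ij): [uu,u] = E_u/2 = -4, [uu,v] = F_u - E_v/2 = -7/3, [uv,u] = E_v/2 = 9/2, [uv,v] = G_u/2 = 21/8, [vv,u] = F_v - G_u/2 = -27/4, [vv,v] = G_v/2 = -63/16
Gamma^u_ij = (G*[ij,u] - F*[ij,v])/(EG - F^2), Gamma^v_ij = (E*[ij,v] - F*[ij,u])/(EG - F^2)
Gamma_uuu = -256/257, Gamma_uuv = 288/257, Gamma_uvv = -432/257, Gamma_vuu = -448/771, Gamma_vuv = 168/257, Gamma_vvv = -252/257
d^2u/dtau^2 = -(Gamma_uuu*(0)^2 + 2*Gamma_uuv*(0)*(-2) + Gamma_uvv*(-2)^2) = 1728/257
d^2v/dtau^2 = -(Gamma_vuu*(0)^2 + 2*Gamma_vuv*(0)*(-2) + Gamma_vvv*(-2)^2) = 1008/257


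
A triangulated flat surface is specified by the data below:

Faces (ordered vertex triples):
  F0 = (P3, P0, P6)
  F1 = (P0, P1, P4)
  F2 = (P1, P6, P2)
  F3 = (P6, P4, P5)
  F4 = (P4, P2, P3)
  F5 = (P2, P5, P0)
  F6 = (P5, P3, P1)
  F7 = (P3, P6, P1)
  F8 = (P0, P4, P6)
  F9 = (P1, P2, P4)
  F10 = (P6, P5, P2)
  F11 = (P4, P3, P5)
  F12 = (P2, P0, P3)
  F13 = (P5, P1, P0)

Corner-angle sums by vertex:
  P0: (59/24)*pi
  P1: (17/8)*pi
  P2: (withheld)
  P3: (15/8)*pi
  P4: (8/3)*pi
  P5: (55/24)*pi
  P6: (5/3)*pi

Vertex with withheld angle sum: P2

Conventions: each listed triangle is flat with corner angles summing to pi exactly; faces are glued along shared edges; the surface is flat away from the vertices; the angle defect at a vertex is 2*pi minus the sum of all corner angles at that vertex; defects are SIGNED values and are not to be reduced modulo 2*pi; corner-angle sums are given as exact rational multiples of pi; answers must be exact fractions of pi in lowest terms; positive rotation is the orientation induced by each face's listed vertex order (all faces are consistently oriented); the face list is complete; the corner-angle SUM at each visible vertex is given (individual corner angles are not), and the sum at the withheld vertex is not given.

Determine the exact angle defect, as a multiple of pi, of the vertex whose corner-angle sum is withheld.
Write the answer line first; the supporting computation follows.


Answer: defect(P2) = (13/12)*pi

V = 7, E = 21, F = 14; chi = V - E + F = 0
Gauss-Bonnet: total defect = 2*pi*chi = 0; visible defects sum to (-13/12)*pi


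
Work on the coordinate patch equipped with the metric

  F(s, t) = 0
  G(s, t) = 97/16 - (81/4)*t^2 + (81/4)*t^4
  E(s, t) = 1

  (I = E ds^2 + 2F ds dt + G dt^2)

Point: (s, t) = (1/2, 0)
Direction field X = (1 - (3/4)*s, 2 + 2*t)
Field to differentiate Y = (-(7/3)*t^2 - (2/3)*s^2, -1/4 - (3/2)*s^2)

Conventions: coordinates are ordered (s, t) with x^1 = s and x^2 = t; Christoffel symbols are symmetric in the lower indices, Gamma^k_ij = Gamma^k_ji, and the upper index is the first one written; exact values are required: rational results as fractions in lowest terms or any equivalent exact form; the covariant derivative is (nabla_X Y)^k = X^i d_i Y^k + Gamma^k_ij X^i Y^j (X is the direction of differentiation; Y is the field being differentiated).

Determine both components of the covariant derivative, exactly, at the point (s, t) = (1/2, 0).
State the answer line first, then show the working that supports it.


Answer: (nabla_X Y)^s = -5/12, (nabla_X Y)^t = -15/16

E = 1, F = 0, G = 97/16 at the point
E_s = 0, E_t = 0, F_s = 0, F_t = 0, G_s = 0, G_t = 0
EG - F^2 = 97/16;  g^inv = (16/97) * [[97/16, 0], [0, 1]]
first-kind symbols [ij,l] = (1/2)(d_i g_jl + d_j g_il - d_l g_ij): [ss,s] = E_s/2 = 0, [ss,t] = F_s - E_t/2 = 0, [st,s] = E_t/2 = 0, [st,t] = G_s/2 = 0, [tt,s] = F_t - G_s/2 = 0, [tt,t] = G_t/2 = 0
Gamma^s_ij = (G*[ij,s] - F*[ij,t])/(EG - F^2), Gamma^t_ij = (E*[ij,t] - F*[ij,s])/(EG - F^2)
Gamma_sss = 0, Gamma_sst = 0, Gamma_stt = 0, Gamma_tss = 0, Gamma_tst = 0, Gamma_ttt = 0
X = (5/8, 2), Y = (-1/6, -5/8) at the point


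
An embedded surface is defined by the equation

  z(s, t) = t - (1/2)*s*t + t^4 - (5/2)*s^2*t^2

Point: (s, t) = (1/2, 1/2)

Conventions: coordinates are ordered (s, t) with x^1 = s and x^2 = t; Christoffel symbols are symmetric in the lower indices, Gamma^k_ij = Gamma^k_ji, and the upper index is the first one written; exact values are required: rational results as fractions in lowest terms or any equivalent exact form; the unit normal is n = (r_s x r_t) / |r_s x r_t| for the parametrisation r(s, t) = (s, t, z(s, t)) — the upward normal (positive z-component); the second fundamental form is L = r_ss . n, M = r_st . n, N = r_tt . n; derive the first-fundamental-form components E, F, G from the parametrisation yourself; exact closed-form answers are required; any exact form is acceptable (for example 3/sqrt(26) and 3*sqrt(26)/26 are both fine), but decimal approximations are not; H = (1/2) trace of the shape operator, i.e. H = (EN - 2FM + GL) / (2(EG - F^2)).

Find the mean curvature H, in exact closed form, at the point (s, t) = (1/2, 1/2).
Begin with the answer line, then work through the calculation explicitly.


Answer: H = -247*sqrt(138)/9522

z_s = -7/8, z_t = 5/8, z_ss = -5/4, z_st = -3, z_tt = 7/4
E = 113/64, F = -35/64, G = 89/64; answer radicand W^2 = 69/32
unnormalised second-form numerators: l = -5/4, m = -3, n = 7/4; L = l/sqrt(69/32), and similarly M = m/sqrt(W^2), N = n/sqrt(W^2)
H = (E*n - 2*F*m + G*l) / (2*(EG - F^2)*sqrt(W^2)); E*n - 2*F*m + G*l = -247/128, EG - F^2 = 69/32, so H = (-247/552)/sqrt(69/32)
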